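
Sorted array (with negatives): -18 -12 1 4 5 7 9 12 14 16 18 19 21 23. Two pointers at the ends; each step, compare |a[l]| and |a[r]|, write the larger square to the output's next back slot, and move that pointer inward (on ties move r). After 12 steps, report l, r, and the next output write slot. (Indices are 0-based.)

l=2, r=3, next write slot=1

[0,13] |-18|<=|23| out[13]=529 → r--
[0,12] |-18|<=|21| out[12]=441 → r--
[0,11] |-18|<=|19| out[11]=361 → r--
[0,10] |-18|<=|18| out[10]=324 → r--
[0,9] |-18|>|16| out[9]=324 → l++
[1,9] |-12|<=|16| out[8]=256 → r--
[1,8] |-12|<=|14| out[7]=196 → r--
[1,7] |-12|<=|12| out[6]=144 → r--
[1,6] |-12|>|9| out[5]=144 → l++
[2,6] |1|<=|9| out[4]=81 → r--
[2,5] |1|<=|7| out[3]=49 → r--
[2,4] |1|<=|5| out[2]=25 → r--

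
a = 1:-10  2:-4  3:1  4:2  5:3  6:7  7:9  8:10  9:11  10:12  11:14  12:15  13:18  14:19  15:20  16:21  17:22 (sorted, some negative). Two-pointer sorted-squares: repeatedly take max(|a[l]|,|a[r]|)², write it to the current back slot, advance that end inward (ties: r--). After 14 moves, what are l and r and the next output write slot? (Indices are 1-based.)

l=1 r=17: |-10|<=|22| out[17]=484, r--
l=1 r=16: |-10|<=|21| out[16]=441, r--
l=1 r=15: |-10|<=|20| out[15]=400, r--
l=1 r=14: |-10|<=|19| out[14]=361, r--
l=1 r=13: |-10|<=|18| out[13]=324, r--
l=1 r=12: |-10|<=|15| out[12]=225, r--
l=1 r=11: |-10|<=|14| out[11]=196, r--
l=1 r=10: |-10|<=|12| out[10]=144, r--
l=1 r=9: |-10|<=|11| out[9]=121, r--
l=1 r=8: |-10|<=|10| out[8]=100, r--
l=1 r=7: |-10|>|9| out[7]=100, l++
l=2 r=7: |-4|<=|9| out[6]=81, r--
l=2 r=6: |-4|<=|7| out[5]=49, r--
l=2 r=5: |-4|>|3| out[4]=16, l++

l=3, r=5, next write slot=3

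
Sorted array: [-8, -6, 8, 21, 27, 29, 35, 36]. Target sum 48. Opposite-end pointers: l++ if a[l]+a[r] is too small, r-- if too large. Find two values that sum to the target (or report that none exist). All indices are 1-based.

[1,8] -8+36=28 <48 → l++
[2,8] -6+36=30 <48 → l++
[3,8] 8+36=44 <48 → l++
[4,8] 21+36=57 >48 → r--
[4,7] 21+35=56 >48 → r--
[4,6] 21+29=50 >48 → r--
[4,5] 21+27=48 → found

(21, 27)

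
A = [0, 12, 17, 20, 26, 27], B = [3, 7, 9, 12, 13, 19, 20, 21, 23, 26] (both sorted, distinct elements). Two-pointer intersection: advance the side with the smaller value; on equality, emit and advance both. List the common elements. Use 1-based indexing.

intersection = [12, 20, 26]

[i=1,j=1] 0<3 → i++
[i=2,j=1] 12>3 → j++
[i=2,j=2] 12>7 → j++
[i=2,j=3] 12>9 → j++
[i=2,j=4] 12==12 emit → i++,j++
[i=3,j=5] 17>13 → j++
[i=3,j=6] 17<19 → i++
[i=4,j=6] 20>19 → j++
[i=4,j=7] 20==20 emit → i++,j++
[i=5,j=8] 26>21 → j++
[i=5,j=9] 26>23 → j++
[i=5,j=10] 26==26 emit → i++,j++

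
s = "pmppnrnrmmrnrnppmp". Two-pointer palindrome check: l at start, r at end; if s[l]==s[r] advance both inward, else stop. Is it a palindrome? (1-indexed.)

l=1 r=18: 'p'=='p', l++,r--
l=2 r=17: 'm'=='m', l++,r--
l=3 r=16: 'p'=='p', l++,r--
l=4 r=15: 'p'=='p', l++,r--
l=5 r=14: 'n'=='n', l++,r--
l=6 r=13: 'r'=='r', l++,r--
l=7 r=12: 'n'=='n', l++,r--
l=8 r=11: 'r'=='r', l++,r--
l=9 r=10: 'm'=='m', l++,r--

palindrome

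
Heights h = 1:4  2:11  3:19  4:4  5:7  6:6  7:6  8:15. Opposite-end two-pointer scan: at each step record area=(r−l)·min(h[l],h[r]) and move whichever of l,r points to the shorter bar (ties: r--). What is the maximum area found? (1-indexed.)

max area = 75

[1,8] min(4,15)*7=28 best=28 * → l++
[2,8] min(11,15)*6=66 best=66 * → l++
[3,8] min(19,15)*5=75 best=75 * → r--
[3,7] min(19,6)*4=24 best=75 → r--
[3,6] min(19,6)*3=18 best=75 → r--
[3,5] min(19,7)*2=14 best=75 → r--
[3,4] min(19,4)*1=4 best=75 → r--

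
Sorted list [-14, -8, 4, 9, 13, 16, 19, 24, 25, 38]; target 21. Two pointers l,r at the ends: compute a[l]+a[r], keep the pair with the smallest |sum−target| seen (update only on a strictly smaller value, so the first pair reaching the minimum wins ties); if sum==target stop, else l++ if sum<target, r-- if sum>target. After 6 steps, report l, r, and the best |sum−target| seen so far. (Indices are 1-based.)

l=3, r=6, best |Δ|=2

l=1 r=10: -14+38=24 d=3 *, r--
l=1 r=9: -14+25=11 d=10, l++
l=2 r=9: -8+25=17 d=4, l++
l=3 r=9: 4+25=29 d=8, r--
l=3 r=8: 4+24=28 d=7, r--
l=3 r=7: 4+19=23 d=2 *, r--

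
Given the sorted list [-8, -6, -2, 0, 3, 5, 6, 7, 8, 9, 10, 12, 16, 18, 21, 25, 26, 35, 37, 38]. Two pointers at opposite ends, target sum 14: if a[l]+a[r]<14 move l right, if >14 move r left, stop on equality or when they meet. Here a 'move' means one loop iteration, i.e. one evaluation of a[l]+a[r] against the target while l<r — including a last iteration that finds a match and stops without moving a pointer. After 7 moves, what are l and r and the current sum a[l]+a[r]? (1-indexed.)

[1,20] -8+38=30 >14 → r--
[1,19] -8+37=29 >14 → r--
[1,18] -8+35=27 >14 → r--
[1,17] -8+26=18 >14 → r--
[1,16] -8+25=17 >14 → r--
[1,15] -8+21=13 <14 → l++
[2,15] -6+21=15 >14 → r--

l=2, r=14, sum=12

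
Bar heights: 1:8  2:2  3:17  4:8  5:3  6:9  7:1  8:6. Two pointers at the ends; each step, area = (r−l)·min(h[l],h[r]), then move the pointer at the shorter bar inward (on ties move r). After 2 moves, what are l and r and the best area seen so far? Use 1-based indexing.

l=1, r=6, best area=42

l=1 r=8: min(8,6)*7=42 best=42 *, r--
l=1 r=7: min(8,1)*6=6 best=42, r--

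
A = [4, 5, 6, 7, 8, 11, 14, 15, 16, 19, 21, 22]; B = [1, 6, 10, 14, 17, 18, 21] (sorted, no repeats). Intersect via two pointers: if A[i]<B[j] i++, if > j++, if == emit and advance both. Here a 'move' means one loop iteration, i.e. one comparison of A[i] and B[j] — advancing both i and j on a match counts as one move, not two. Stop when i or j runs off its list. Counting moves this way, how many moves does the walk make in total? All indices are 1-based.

15 moves

[i=1,j=1] 4>1 → j++
[i=1,j=2] 4<6 → i++
[i=2,j=2] 5<6 → i++
[i=3,j=2] 6==6 emit → i++,j++
[i=4,j=3] 7<10 → i++
[i=5,j=3] 8<10 → i++
[i=6,j=3] 11>10 → j++
[i=6,j=4] 11<14 → i++
[i=7,j=4] 14==14 emit → i++,j++
[i=8,j=5] 15<17 → i++
[i=9,j=5] 16<17 → i++
[i=10,j=5] 19>17 → j++
[i=10,j=6] 19>18 → j++
[i=10,j=7] 19<21 → i++
[i=11,j=7] 21==21 emit → i++,j++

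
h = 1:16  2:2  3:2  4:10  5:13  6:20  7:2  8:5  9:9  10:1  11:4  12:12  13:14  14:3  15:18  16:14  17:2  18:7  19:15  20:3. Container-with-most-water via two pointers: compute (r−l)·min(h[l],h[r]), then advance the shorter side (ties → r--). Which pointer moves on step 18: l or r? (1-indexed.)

[1,20] min(16,3)*19=57 best=57 * → r--
[1,19] min(16,15)*18=270 best=270 * → r--
[1,18] min(16,7)*17=119 best=270 → r--
[1,17] min(16,2)*16=32 best=270 → r--
[1,16] min(16,14)*15=210 best=270 → r--
[1,15] min(16,18)*14=224 best=270 → l++
[2,15] min(2,18)*13=26 best=270 → l++
[3,15] min(2,18)*12=24 best=270 → l++
[4,15] min(10,18)*11=110 best=270 → l++
[5,15] min(13,18)*10=130 best=270 → l++
[6,15] min(20,18)*9=162 best=270 → r--
[6,14] min(20,3)*8=24 best=270 → r--
[6,13] min(20,14)*7=98 best=270 → r--
[6,12] min(20,12)*6=72 best=270 → r--
[6,11] min(20,4)*5=20 best=270 → r--
[6,10] min(20,1)*4=4 best=270 → r--
[6,9] min(20,9)*3=27 best=270 → r--
[6,8] min(20,5)*2=10 best=270 → r--

r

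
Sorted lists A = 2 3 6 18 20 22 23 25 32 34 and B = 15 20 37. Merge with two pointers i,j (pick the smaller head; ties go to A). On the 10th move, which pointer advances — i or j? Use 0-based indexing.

[i=0,j=0] A[i]=2<=B[j]=15 take 2 → i++
[i=1,j=0] A[i]=3<=B[j]=15 take 3 → i++
[i=2,j=0] A[i]=6<=B[j]=15 take 6 → i++
[i=3,j=0] A[i]=18>B[j]=15 take 15 → j++
[i=3,j=1] A[i]=18<=B[j]=20 take 18 → i++
[i=4,j=1] A[i]=20<=B[j]=20 take 20 → i++
[i=5,j=1] A[i]=22>B[j]=20 take 20 → j++
[i=5,j=2] A[i]=22<=B[j]=37 take 22 → i++
[i=6,j=2] A[i]=23<=B[j]=37 take 23 → i++
[i=7,j=2] A[i]=25<=B[j]=37 take 25 → i++

i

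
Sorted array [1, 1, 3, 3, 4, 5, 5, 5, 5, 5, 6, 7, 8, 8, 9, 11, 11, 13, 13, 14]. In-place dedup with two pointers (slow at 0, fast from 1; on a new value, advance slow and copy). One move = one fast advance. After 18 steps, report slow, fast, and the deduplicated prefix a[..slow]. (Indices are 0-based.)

(s=0,f=1) a[fast]=1=a[slow] dup → fast++
(s=0,f=2) a[fast]=3≠a[slow]=1 write a[1]=3 → slow++,fast++
(s=1,f=3) a[fast]=3=a[slow] dup → fast++
(s=1,f=4) a[fast]=4≠a[slow]=3 write a[2]=4 → slow++,fast++
(s=2,f=5) a[fast]=5≠a[slow]=4 write a[3]=5 → slow++,fast++
(s=3,f=6) a[fast]=5=a[slow] dup → fast++
(s=3,f=7) a[fast]=5=a[slow] dup → fast++
(s=3,f=8) a[fast]=5=a[slow] dup → fast++
(s=3,f=9) a[fast]=5=a[slow] dup → fast++
(s=3,f=10) a[fast]=6≠a[slow]=5 write a[4]=6 → slow++,fast++
(s=4,f=11) a[fast]=7≠a[slow]=6 write a[5]=7 → slow++,fast++
(s=5,f=12) a[fast]=8≠a[slow]=7 write a[6]=8 → slow++,fast++
(s=6,f=13) a[fast]=8=a[slow] dup → fast++
(s=6,f=14) a[fast]=9≠a[slow]=8 write a[7]=9 → slow++,fast++
(s=7,f=15) a[fast]=11≠a[slow]=9 write a[8]=11 → slow++,fast++
(s=8,f=16) a[fast]=11=a[slow] dup → fast++
(s=8,f=17) a[fast]=13≠a[slow]=11 write a[9]=13 → slow++,fast++
(s=9,f=18) a[fast]=13=a[slow] dup → fast++

slow=9, fast=19, prefix=[1, 3, 4, 5, 6, 7, 8, 9, 11, 13]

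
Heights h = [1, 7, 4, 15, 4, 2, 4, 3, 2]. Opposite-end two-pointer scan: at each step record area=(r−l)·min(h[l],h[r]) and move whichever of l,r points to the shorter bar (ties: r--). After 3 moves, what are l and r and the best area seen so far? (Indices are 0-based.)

[0,8] min(1,2)*8=8 best=8 * → l++
[1,8] min(7,2)*7=14 best=14 * → r--
[1,7] min(7,3)*6=18 best=18 * → r--

l=1, r=6, best area=18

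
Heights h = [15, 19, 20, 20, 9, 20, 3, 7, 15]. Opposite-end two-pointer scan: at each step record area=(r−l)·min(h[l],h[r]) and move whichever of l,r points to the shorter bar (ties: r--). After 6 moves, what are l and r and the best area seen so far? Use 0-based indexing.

l=0 r=8: min(15,15)*8=120 best=120 *, r--
l=0 r=7: min(15,7)*7=49 best=120, r--
l=0 r=6: min(15,3)*6=18 best=120, r--
l=0 r=5: min(15,20)*5=75 best=120, l++
l=1 r=5: min(19,20)*4=76 best=120, l++
l=2 r=5: min(20,20)*3=60 best=120, r--

l=2, r=4, best area=120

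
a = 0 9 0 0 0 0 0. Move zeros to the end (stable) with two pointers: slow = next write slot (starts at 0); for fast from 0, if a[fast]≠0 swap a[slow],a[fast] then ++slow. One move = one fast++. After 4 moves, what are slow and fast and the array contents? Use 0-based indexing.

(s=0,f=0) a[fast]=0 → fast++
(s=0,f=1) a[fast]=9≠0 swap→a[0]=9 → slow++,fast++
(s=1,f=2) a[fast]=0 → fast++
(s=1,f=3) a[fast]=0 → fast++

slow=1, fast=4, a=[9, 0, 0, 0, 0, 0, 0]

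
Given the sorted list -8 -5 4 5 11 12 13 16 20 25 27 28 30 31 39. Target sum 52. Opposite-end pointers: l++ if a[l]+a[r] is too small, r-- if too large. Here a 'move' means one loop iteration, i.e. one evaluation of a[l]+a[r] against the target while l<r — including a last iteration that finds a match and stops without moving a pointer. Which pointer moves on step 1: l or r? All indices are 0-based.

[0,14] -8+39=31 <52 → l++

l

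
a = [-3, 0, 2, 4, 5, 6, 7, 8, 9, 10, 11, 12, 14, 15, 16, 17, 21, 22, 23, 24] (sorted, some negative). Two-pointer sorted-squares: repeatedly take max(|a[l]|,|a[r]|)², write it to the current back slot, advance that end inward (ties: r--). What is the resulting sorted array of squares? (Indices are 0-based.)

[0,19] |-3|<=|24| out[19]=576 → r--
[0,18] |-3|<=|23| out[18]=529 → r--
[0,17] |-3|<=|22| out[17]=484 → r--
[0,16] |-3|<=|21| out[16]=441 → r--
[0,15] |-3|<=|17| out[15]=289 → r--
[0,14] |-3|<=|16| out[14]=256 → r--
[0,13] |-3|<=|15| out[13]=225 → r--
[0,12] |-3|<=|14| out[12]=196 → r--
[0,11] |-3|<=|12| out[11]=144 → r--
[0,10] |-3|<=|11| out[10]=121 → r--
[0,9] |-3|<=|10| out[9]=100 → r--
[0,8] |-3|<=|9| out[8]=81 → r--
[0,7] |-3|<=|8| out[7]=64 → r--
[0,6] |-3|<=|7| out[6]=49 → r--
[0,5] |-3|<=|6| out[5]=36 → r--
[0,4] |-3|<=|5| out[4]=25 → r--
[0,3] |-3|<=|4| out[3]=16 → r--
[0,2] |-3|>|2| out[2]=9 → l++
[1,2] |0|<=|2| out[1]=4 → r--
[1,1] |0|<=|0| out[0]=0 → r--

[0, 4, 9, 16, 25, 36, 49, 64, 81, 100, 121, 144, 196, 225, 256, 289, 441, 484, 529, 576]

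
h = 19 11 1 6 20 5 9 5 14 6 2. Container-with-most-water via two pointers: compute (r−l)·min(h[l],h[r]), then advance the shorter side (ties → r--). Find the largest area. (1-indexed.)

max area = 112

l=1 r=11: min(19,2)*10=20 best=20 *, r--
l=1 r=10: min(19,6)*9=54 best=54 *, r--
l=1 r=9: min(19,14)*8=112 best=112 *, r--
l=1 r=8: min(19,5)*7=35 best=112, r--
l=1 r=7: min(19,9)*6=54 best=112, r--
l=1 r=6: min(19,5)*5=25 best=112, r--
l=1 r=5: min(19,20)*4=76 best=112, l++
l=2 r=5: min(11,20)*3=33 best=112, l++
l=3 r=5: min(1,20)*2=2 best=112, l++
l=4 r=5: min(6,20)*1=6 best=112, l++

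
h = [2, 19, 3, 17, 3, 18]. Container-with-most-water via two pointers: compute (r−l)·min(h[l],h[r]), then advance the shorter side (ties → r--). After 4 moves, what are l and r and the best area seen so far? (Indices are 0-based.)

[0,5] min(2,18)*5=10 best=10 * → l++
[1,5] min(19,18)*4=72 best=72 * → r--
[1,4] min(19,3)*3=9 best=72 → r--
[1,3] min(19,17)*2=34 best=72 → r--

l=1, r=2, best area=72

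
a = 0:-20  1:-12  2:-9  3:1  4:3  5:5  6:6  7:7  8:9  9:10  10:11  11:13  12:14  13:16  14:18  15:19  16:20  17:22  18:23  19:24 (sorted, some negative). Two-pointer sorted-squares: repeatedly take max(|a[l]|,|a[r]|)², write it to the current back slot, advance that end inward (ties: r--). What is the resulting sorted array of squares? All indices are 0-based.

[1, 9, 25, 36, 49, 81, 81, 100, 121, 144, 169, 196, 256, 324, 361, 400, 400, 484, 529, 576]

[0,19] |-20|<=|24| out[19]=576 → r--
[0,18] |-20|<=|23| out[18]=529 → r--
[0,17] |-20|<=|22| out[17]=484 → r--
[0,16] |-20|<=|20| out[16]=400 → r--
[0,15] |-20|>|19| out[15]=400 → l++
[1,15] |-12|<=|19| out[14]=361 → r--
[1,14] |-12|<=|18| out[13]=324 → r--
[1,13] |-12|<=|16| out[12]=256 → r--
[1,12] |-12|<=|14| out[11]=196 → r--
[1,11] |-12|<=|13| out[10]=169 → r--
[1,10] |-12|>|11| out[9]=144 → l++
[2,10] |-9|<=|11| out[8]=121 → r--
[2,9] |-9|<=|10| out[7]=100 → r--
[2,8] |-9|<=|9| out[6]=81 → r--
[2,7] |-9|>|7| out[5]=81 → l++
[3,7] |1|<=|7| out[4]=49 → r--
[3,6] |1|<=|6| out[3]=36 → r--
[3,5] |1|<=|5| out[2]=25 → r--
[3,4] |1|<=|3| out[1]=9 → r--
[3,3] |1|<=|1| out[0]=1 → r--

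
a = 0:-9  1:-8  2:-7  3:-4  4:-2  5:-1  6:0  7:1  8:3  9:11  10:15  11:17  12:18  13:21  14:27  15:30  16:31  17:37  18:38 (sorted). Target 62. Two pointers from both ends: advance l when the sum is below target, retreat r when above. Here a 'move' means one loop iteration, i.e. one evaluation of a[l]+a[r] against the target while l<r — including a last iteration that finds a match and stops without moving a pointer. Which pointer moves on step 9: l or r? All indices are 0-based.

[0,18] -9+38=29 <62 → l++
[1,18] -8+38=30 <62 → l++
[2,18] -7+38=31 <62 → l++
[3,18] -4+38=34 <62 → l++
[4,18] -2+38=36 <62 → l++
[5,18] -1+38=37 <62 → l++
[6,18] 0+38=38 <62 → l++
[7,18] 1+38=39 <62 → l++
[8,18] 3+38=41 <62 → l++

l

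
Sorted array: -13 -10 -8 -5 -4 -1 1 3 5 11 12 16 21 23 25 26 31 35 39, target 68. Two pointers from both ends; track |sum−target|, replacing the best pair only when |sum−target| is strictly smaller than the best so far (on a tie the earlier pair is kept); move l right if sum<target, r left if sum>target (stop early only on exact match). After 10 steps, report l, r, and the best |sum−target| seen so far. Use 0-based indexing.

l=10, r=18, best |Δ|=18

[0,18] -13+39=26 d=42 * → l++
[1,18] -10+39=29 d=39 * → l++
[2,18] -8+39=31 d=37 * → l++
[3,18] -5+39=34 d=34 * → l++
[4,18] -4+39=35 d=33 * → l++
[5,18] -1+39=38 d=30 * → l++
[6,18] 1+39=40 d=28 * → l++
[7,18] 3+39=42 d=26 * → l++
[8,18] 5+39=44 d=24 * → l++
[9,18] 11+39=50 d=18 * → l++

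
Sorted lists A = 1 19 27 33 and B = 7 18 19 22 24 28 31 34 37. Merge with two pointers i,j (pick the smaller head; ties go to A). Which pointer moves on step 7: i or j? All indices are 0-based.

[i=0,j=0] A[i]=1<=B[j]=7 take 1 → i++
[i=1,j=0] A[i]=19>B[j]=7 take 7 → j++
[i=1,j=1] A[i]=19>B[j]=18 take 18 → j++
[i=1,j=2] A[i]=19<=B[j]=19 take 19 → i++
[i=2,j=2] A[i]=27>B[j]=19 take 19 → j++
[i=2,j=3] A[i]=27>B[j]=22 take 22 → j++
[i=2,j=4] A[i]=27>B[j]=24 take 24 → j++

j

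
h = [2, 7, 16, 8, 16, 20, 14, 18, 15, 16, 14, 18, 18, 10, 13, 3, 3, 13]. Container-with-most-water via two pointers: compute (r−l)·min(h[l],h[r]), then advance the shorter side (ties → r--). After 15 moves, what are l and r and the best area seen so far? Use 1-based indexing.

l=1 r=18: min(2,13)*17=34 best=34 *, l++
l=2 r=18: min(7,13)*16=112 best=112 *, l++
l=3 r=18: min(16,13)*15=195 best=195 *, r--
l=3 r=17: min(16,3)*14=42 best=195, r--
l=3 r=16: min(16,3)*13=39 best=195, r--
l=3 r=15: min(16,13)*12=156 best=195, r--
l=3 r=14: min(16,10)*11=110 best=195, r--
l=3 r=13: min(16,18)*10=160 best=195, l++
l=4 r=13: min(8,18)*9=72 best=195, l++
l=5 r=13: min(16,18)*8=128 best=195, l++
l=6 r=13: min(20,18)*7=126 best=195, r--
l=6 r=12: min(20,18)*6=108 best=195, r--
l=6 r=11: min(20,14)*5=70 best=195, r--
l=6 r=10: min(20,16)*4=64 best=195, r--
l=6 r=9: min(20,15)*3=45 best=195, r--

l=6, r=8, best area=195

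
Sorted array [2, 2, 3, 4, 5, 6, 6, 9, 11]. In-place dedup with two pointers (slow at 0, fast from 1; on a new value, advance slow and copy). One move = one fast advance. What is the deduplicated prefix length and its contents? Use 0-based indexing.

(s=0,f=1) a[fast]=2=a[slow] dup → fast++
(s=0,f=2) a[fast]=3≠a[slow]=2 write a[1]=3 → slow++,fast++
(s=1,f=3) a[fast]=4≠a[slow]=3 write a[2]=4 → slow++,fast++
(s=2,f=4) a[fast]=5≠a[slow]=4 write a[3]=5 → slow++,fast++
(s=3,f=5) a[fast]=6≠a[slow]=5 write a[4]=6 → slow++,fast++
(s=4,f=6) a[fast]=6=a[slow] dup → fast++
(s=4,f=7) a[fast]=9≠a[slow]=6 write a[5]=9 → slow++,fast++
(s=5,f=8) a[fast]=11≠a[slow]=9 write a[6]=11 → slow++,fast++

length 7; prefix = [2, 3, 4, 5, 6, 9, 11]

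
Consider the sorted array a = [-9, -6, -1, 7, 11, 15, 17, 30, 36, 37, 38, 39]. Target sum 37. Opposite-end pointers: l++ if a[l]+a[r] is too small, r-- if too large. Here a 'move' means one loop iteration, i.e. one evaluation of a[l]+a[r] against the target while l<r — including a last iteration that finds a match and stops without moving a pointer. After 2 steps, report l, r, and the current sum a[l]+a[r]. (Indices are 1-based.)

l=3, r=12, sum=38

l=1 r=12: -9+39=30 <37, l++
l=2 r=12: -6+39=33 <37, l++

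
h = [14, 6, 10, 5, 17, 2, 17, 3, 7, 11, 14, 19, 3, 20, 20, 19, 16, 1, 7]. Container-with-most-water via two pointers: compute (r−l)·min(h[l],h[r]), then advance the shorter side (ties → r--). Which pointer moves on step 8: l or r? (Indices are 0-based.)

l=0 r=18: min(14,7)*18=126 best=126 *, r--
l=0 r=17: min(14,1)*17=17 best=126, r--
l=0 r=16: min(14,16)*16=224 best=224 *, l++
l=1 r=16: min(6,16)*15=90 best=224, l++
l=2 r=16: min(10,16)*14=140 best=224, l++
l=3 r=16: min(5,16)*13=65 best=224, l++
l=4 r=16: min(17,16)*12=192 best=224, r--
l=4 r=15: min(17,19)*11=187 best=224, l++

l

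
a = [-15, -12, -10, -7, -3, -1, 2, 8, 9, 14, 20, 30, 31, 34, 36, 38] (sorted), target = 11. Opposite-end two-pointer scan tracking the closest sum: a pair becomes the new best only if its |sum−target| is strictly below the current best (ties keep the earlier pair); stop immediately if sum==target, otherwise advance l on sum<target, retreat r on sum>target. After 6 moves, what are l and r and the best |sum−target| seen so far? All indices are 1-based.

[1,16] -15+38=23 d=12 * → r--
[1,15] -15+36=21 d=10 * → r--
[1,14] -15+34=19 d=8 * → r--
[1,13] -15+31=16 d=5 * → r--
[1,12] -15+30=15 d=4 * → r--
[1,11] -15+20=5 d=6 → l++

l=2, r=11, best |Δ|=4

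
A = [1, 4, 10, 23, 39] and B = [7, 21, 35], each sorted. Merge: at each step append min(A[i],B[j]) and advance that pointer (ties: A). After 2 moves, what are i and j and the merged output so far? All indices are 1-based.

i=3, j=1, merged so far=[1, 4]

i=1 j=1: A[i]=1<=B[j]=7 take 1, i++
i=2 j=1: A[i]=4<=B[j]=7 take 4, i++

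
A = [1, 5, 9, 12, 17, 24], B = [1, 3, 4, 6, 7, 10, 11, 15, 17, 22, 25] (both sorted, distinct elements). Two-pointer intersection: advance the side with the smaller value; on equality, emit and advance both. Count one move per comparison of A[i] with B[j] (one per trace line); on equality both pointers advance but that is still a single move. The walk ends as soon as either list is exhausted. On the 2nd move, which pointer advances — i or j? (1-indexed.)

i=1 j=1: 1==1 emit, i++,j++
i=2 j=2: 5>3, j++

j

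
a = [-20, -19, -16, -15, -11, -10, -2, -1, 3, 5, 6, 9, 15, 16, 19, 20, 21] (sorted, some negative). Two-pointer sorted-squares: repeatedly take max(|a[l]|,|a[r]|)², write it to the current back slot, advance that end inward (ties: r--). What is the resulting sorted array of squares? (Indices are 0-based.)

l=0 r=16: |-20|<=|21| out[16]=441, r--
l=0 r=15: |-20|<=|20| out[15]=400, r--
l=0 r=14: |-20|>|19| out[14]=400, l++
l=1 r=14: |-19|<=|19| out[13]=361, r--
l=1 r=13: |-19|>|16| out[12]=361, l++
l=2 r=13: |-16|<=|16| out[11]=256, r--
l=2 r=12: |-16|>|15| out[10]=256, l++
l=3 r=12: |-15|<=|15| out[9]=225, r--
l=3 r=11: |-15|>|9| out[8]=225, l++
l=4 r=11: |-11|>|9| out[7]=121, l++
l=5 r=11: |-10|>|9| out[6]=100, l++
l=6 r=11: |-2|<=|9| out[5]=81, r--
l=6 r=10: |-2|<=|6| out[4]=36, r--
l=6 r=9: |-2|<=|5| out[3]=25, r--
l=6 r=8: |-2|<=|3| out[2]=9, r--
l=6 r=7: |-2|>|-1| out[1]=4, l++
l=7 r=7: |-1|<=|-1| out[0]=1, r--

[1, 4, 9, 25, 36, 81, 100, 121, 225, 225, 256, 256, 361, 361, 400, 400, 441]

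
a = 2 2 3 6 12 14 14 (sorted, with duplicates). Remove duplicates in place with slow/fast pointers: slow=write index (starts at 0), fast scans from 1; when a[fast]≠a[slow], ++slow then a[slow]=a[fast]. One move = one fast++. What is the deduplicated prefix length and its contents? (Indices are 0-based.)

(s=0,f=1) a[fast]=2=a[slow] dup → fast++
(s=0,f=2) a[fast]=3≠a[slow]=2 write a[1]=3 → slow++,fast++
(s=1,f=3) a[fast]=6≠a[slow]=3 write a[2]=6 → slow++,fast++
(s=2,f=4) a[fast]=12≠a[slow]=6 write a[3]=12 → slow++,fast++
(s=3,f=5) a[fast]=14≠a[slow]=12 write a[4]=14 → slow++,fast++
(s=4,f=6) a[fast]=14=a[slow] dup → fast++

length 5; prefix = [2, 3, 6, 12, 14]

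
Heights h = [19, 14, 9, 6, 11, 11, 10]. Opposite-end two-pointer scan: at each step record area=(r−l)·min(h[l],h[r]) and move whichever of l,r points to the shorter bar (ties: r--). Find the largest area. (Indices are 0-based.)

l=0 r=6: min(19,10)*6=60 best=60 *, r--
l=0 r=5: min(19,11)*5=55 best=60, r--
l=0 r=4: min(19,11)*4=44 best=60, r--
l=0 r=3: min(19,6)*3=18 best=60, r--
l=0 r=2: min(19,9)*2=18 best=60, r--
l=0 r=1: min(19,14)*1=14 best=60, r--

max area = 60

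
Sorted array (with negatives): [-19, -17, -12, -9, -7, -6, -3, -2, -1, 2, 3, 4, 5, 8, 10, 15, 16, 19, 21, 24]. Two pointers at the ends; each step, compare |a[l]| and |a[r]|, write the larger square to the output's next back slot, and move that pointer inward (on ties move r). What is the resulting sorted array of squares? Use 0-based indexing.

[1, 4, 4, 9, 9, 16, 25, 36, 49, 64, 81, 100, 144, 225, 256, 289, 361, 361, 441, 576]

[0,19] |-19|<=|24| out[19]=576 → r--
[0,18] |-19|<=|21| out[18]=441 → r--
[0,17] |-19|<=|19| out[17]=361 → r--
[0,16] |-19|>|16| out[16]=361 → l++
[1,16] |-17|>|16| out[15]=289 → l++
[2,16] |-12|<=|16| out[14]=256 → r--
[2,15] |-12|<=|15| out[13]=225 → r--
[2,14] |-12|>|10| out[12]=144 → l++
[3,14] |-9|<=|10| out[11]=100 → r--
[3,13] |-9|>|8| out[10]=81 → l++
[4,13] |-7|<=|8| out[9]=64 → r--
[4,12] |-7|>|5| out[8]=49 → l++
[5,12] |-6|>|5| out[7]=36 → l++
[6,12] |-3|<=|5| out[6]=25 → r--
[6,11] |-3|<=|4| out[5]=16 → r--
[6,10] |-3|<=|3| out[4]=9 → r--
[6,9] |-3|>|2| out[3]=9 → l++
[7,9] |-2|<=|2| out[2]=4 → r--
[7,8] |-2|>|-1| out[1]=4 → l++
[8,8] |-1|<=|-1| out[0]=1 → r--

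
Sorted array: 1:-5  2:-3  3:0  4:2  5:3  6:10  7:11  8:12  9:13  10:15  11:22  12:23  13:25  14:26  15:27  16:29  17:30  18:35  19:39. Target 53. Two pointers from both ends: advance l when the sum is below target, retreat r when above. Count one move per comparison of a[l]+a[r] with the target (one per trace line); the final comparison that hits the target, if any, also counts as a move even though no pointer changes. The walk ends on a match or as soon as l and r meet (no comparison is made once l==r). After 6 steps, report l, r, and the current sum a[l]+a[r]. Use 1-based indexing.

l=1 r=19: -5+39=34 <53, l++
l=2 r=19: -3+39=36 <53, l++
l=3 r=19: 0+39=39 <53, l++
l=4 r=19: 2+39=41 <53, l++
l=5 r=19: 3+39=42 <53, l++
l=6 r=19: 10+39=49 <53, l++

l=7, r=19, sum=50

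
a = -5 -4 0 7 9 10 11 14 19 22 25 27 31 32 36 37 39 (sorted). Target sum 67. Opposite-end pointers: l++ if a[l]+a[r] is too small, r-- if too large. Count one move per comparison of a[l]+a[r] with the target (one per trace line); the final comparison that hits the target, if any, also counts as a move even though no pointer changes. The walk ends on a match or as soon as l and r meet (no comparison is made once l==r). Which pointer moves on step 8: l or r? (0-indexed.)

l=0 r=16: -5+39=34 <67, l++
l=1 r=16: -4+39=35 <67, l++
l=2 r=16: 0+39=39 <67, l++
l=3 r=16: 7+39=46 <67, l++
l=4 r=16: 9+39=48 <67, l++
l=5 r=16: 10+39=49 <67, l++
l=6 r=16: 11+39=50 <67, l++
l=7 r=16: 14+39=53 <67, l++

l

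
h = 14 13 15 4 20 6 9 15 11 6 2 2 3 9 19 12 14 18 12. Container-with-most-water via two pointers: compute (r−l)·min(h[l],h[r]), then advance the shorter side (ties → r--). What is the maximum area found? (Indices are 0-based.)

[0,18] min(14,12)*18=216 best=216 * → r--
[0,17] min(14,18)*17=238 best=238 * → l++
[1,17] min(13,18)*16=208 best=238 → l++
[2,17] min(15,18)*15=225 best=238 → l++
[3,17] min(4,18)*14=56 best=238 → l++
[4,17] min(20,18)*13=234 best=238 → r--
[4,16] min(20,14)*12=168 best=238 → r--
[4,15] min(20,12)*11=132 best=238 → r--
[4,14] min(20,19)*10=190 best=238 → r--
[4,13] min(20,9)*9=81 best=238 → r--
[4,12] min(20,3)*8=24 best=238 → r--
[4,11] min(20,2)*7=14 best=238 → r--
[4,10] min(20,2)*6=12 best=238 → r--
[4,9] min(20,6)*5=30 best=238 → r--
[4,8] min(20,11)*4=44 best=238 → r--
[4,7] min(20,15)*3=45 best=238 → r--
[4,6] min(20,9)*2=18 best=238 → r--
[4,5] min(20,6)*1=6 best=238 → r--

max area = 238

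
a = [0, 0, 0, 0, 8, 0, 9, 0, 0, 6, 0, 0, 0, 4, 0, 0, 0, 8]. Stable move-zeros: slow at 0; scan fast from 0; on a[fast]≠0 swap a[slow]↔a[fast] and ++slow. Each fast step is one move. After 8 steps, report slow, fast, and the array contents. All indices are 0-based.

slow=0 fast=0: a[fast]=0, fast++
slow=0 fast=1: a[fast]=0, fast++
slow=0 fast=2: a[fast]=0, fast++
slow=0 fast=3: a[fast]=0, fast++
slow=0 fast=4: a[fast]=8≠0 swap→a[0]=8, slow++,fast++
slow=1 fast=5: a[fast]=0, fast++
slow=1 fast=6: a[fast]=9≠0 swap→a[1]=9, slow++,fast++
slow=2 fast=7: a[fast]=0, fast++

slow=2, fast=8, a=[8, 9, 0, 0, 0, 0, 0, 0, 0, 6, 0, 0, 0, 4, 0, 0, 0, 8]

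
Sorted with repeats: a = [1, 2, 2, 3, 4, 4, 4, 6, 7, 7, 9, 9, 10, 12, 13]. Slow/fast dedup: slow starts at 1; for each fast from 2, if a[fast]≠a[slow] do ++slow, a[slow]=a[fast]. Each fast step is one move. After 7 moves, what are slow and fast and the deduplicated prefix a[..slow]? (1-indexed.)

slow=5, fast=9, prefix=[1, 2, 3, 4, 6]

(s=1,f=2) a[fast]=2≠a[slow]=1 write a[2]=2 → slow++,fast++
(s=2,f=3) a[fast]=2=a[slow] dup → fast++
(s=2,f=4) a[fast]=3≠a[slow]=2 write a[3]=3 → slow++,fast++
(s=3,f=5) a[fast]=4≠a[slow]=3 write a[4]=4 → slow++,fast++
(s=4,f=6) a[fast]=4=a[slow] dup → fast++
(s=4,f=7) a[fast]=4=a[slow] dup → fast++
(s=4,f=8) a[fast]=6≠a[slow]=4 write a[5]=6 → slow++,fast++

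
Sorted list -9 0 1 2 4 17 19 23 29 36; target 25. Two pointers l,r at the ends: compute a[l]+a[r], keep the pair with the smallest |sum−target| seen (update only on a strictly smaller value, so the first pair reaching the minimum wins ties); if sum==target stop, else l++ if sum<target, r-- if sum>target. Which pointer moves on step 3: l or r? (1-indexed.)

r

l=1 r=10: -9+36=27 d=2 *, r--
l=1 r=9: -9+29=20 d=5, l++
l=2 r=9: 0+29=29 d=4, r--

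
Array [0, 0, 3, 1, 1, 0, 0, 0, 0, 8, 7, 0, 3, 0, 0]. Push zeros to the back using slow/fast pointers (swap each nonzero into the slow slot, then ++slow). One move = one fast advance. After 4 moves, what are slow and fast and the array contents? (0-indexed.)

(s=0,f=0) a[fast]=0 → fast++
(s=0,f=1) a[fast]=0 → fast++
(s=0,f=2) a[fast]=3≠0 swap→a[0]=3 → slow++,fast++
(s=1,f=3) a[fast]=1≠0 swap→a[1]=1 → slow++,fast++

slow=2, fast=4, a=[3, 1, 0, 0, 1, 0, 0, 0, 0, 8, 7, 0, 3, 0, 0]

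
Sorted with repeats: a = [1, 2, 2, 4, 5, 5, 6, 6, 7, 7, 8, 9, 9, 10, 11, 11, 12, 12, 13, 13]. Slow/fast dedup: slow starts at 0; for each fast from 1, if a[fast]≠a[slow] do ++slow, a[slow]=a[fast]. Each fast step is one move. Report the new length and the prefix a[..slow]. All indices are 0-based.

slow=0 fast=1: a[fast]=2≠a[slow]=1 write a[1]=2, slow++,fast++
slow=1 fast=2: a[fast]=2=a[slow] dup, fast++
slow=1 fast=3: a[fast]=4≠a[slow]=2 write a[2]=4, slow++,fast++
slow=2 fast=4: a[fast]=5≠a[slow]=4 write a[3]=5, slow++,fast++
slow=3 fast=5: a[fast]=5=a[slow] dup, fast++
slow=3 fast=6: a[fast]=6≠a[slow]=5 write a[4]=6, slow++,fast++
slow=4 fast=7: a[fast]=6=a[slow] dup, fast++
slow=4 fast=8: a[fast]=7≠a[slow]=6 write a[5]=7, slow++,fast++
slow=5 fast=9: a[fast]=7=a[slow] dup, fast++
slow=5 fast=10: a[fast]=8≠a[slow]=7 write a[6]=8, slow++,fast++
slow=6 fast=11: a[fast]=9≠a[slow]=8 write a[7]=9, slow++,fast++
slow=7 fast=12: a[fast]=9=a[slow] dup, fast++
slow=7 fast=13: a[fast]=10≠a[slow]=9 write a[8]=10, slow++,fast++
slow=8 fast=14: a[fast]=11≠a[slow]=10 write a[9]=11, slow++,fast++
slow=9 fast=15: a[fast]=11=a[slow] dup, fast++
slow=9 fast=16: a[fast]=12≠a[slow]=11 write a[10]=12, slow++,fast++
slow=10 fast=17: a[fast]=12=a[slow] dup, fast++
slow=10 fast=18: a[fast]=13≠a[slow]=12 write a[11]=13, slow++,fast++
slow=11 fast=19: a[fast]=13=a[slow] dup, fast++

length 12; prefix = [1, 2, 4, 5, 6, 7, 8, 9, 10, 11, 12, 13]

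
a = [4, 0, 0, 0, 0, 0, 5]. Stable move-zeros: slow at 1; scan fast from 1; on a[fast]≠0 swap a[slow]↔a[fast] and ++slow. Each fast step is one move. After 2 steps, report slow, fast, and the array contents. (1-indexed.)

(s=1,f=1) a[fast]=4≠0 swap→a[1]=4 → slow++,fast++
(s=2,f=2) a[fast]=0 → fast++

slow=2, fast=3, a=[4, 0, 0, 0, 0, 0, 5]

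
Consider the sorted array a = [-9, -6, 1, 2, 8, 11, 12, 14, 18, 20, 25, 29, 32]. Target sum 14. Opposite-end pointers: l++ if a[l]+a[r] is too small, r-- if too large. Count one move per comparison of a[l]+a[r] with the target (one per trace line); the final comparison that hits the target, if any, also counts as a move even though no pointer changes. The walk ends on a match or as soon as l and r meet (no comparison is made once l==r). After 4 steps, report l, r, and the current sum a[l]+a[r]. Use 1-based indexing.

[1,13] -9+32=23 >14 → r--
[1,12] -9+29=20 >14 → r--
[1,11] -9+25=16 >14 → r--
[1,10] -9+20=11 <14 → l++

l=2, r=10, sum=14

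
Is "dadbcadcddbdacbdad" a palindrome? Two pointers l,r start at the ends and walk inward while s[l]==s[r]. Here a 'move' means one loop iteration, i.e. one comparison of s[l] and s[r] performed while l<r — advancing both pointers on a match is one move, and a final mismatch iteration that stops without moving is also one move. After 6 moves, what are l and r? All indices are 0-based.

[0,17] 'd'=='d' → l++,r--
[1,16] 'a'=='a' → l++,r--
[2,15] 'd'=='d' → l++,r--
[3,14] 'b'=='b' → l++,r--
[4,13] 'c'=='c' → l++,r--
[5,12] 'a'=='a' → l++,r--

l=6, r=11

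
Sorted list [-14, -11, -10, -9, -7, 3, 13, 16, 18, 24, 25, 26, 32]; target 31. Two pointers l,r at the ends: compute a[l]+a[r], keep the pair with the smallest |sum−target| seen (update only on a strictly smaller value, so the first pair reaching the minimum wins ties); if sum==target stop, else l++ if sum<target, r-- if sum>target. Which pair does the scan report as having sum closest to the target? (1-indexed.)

pair (13, 18) with sum 31 (|Δ|=0)

l=1 r=13: -14+32=18 d=13 *, l++
l=2 r=13: -11+32=21 d=10 *, l++
l=3 r=13: -10+32=22 d=9 *, l++
l=4 r=13: -9+32=23 d=8 *, l++
l=5 r=13: -7+32=25 d=6 *, l++
l=6 r=13: 3+32=35 d=4 *, r--
l=6 r=12: 3+26=29 d=2 *, l++
l=7 r=12: 13+26=39 d=8, r--
l=7 r=11: 13+25=38 d=7, r--
l=7 r=10: 13+24=37 d=6, r--
l=7 r=9: 13+18=31 d=0 *, stop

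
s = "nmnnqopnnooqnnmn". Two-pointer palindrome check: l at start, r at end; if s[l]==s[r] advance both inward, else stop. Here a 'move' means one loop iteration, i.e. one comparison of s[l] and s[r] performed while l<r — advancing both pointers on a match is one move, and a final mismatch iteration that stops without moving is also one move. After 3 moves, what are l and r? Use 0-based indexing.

l=3, r=12

l=0 r=15: 'n'=='n', l++,r--
l=1 r=14: 'm'=='m', l++,r--
l=2 r=13: 'n'=='n', l++,r--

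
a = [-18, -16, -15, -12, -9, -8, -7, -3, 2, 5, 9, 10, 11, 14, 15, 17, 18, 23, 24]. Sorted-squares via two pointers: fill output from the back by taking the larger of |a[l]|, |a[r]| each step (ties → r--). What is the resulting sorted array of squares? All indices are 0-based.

[4, 9, 25, 49, 64, 81, 81, 100, 121, 144, 196, 225, 225, 256, 289, 324, 324, 529, 576]

[0,18] |-18|<=|24| out[18]=576 → r--
[0,17] |-18|<=|23| out[17]=529 → r--
[0,16] |-18|<=|18| out[16]=324 → r--
[0,15] |-18|>|17| out[15]=324 → l++
[1,15] |-16|<=|17| out[14]=289 → r--
[1,14] |-16|>|15| out[13]=256 → l++
[2,14] |-15|<=|15| out[12]=225 → r--
[2,13] |-15|>|14| out[11]=225 → l++
[3,13] |-12|<=|14| out[10]=196 → r--
[3,12] |-12|>|11| out[9]=144 → l++
[4,12] |-9|<=|11| out[8]=121 → r--
[4,11] |-9|<=|10| out[7]=100 → r--
[4,10] |-9|<=|9| out[6]=81 → r--
[4,9] |-9|>|5| out[5]=81 → l++
[5,9] |-8|>|5| out[4]=64 → l++
[6,9] |-7|>|5| out[3]=49 → l++
[7,9] |-3|<=|5| out[2]=25 → r--
[7,8] |-3|>|2| out[1]=9 → l++
[8,8] |2|<=|2| out[0]=4 → r--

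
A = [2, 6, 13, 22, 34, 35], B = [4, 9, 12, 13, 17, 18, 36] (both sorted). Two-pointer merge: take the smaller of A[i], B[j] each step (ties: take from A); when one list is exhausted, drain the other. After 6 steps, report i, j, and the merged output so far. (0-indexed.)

i=3, j=3, merged so far=[2, 4, 6, 9, 12, 13]

[i=0,j=0] A[i]=2<=B[j]=4 take 2 → i++
[i=1,j=0] A[i]=6>B[j]=4 take 4 → j++
[i=1,j=1] A[i]=6<=B[j]=9 take 6 → i++
[i=2,j=1] A[i]=13>B[j]=9 take 9 → j++
[i=2,j=2] A[i]=13>B[j]=12 take 12 → j++
[i=2,j=3] A[i]=13<=B[j]=13 take 13 → i++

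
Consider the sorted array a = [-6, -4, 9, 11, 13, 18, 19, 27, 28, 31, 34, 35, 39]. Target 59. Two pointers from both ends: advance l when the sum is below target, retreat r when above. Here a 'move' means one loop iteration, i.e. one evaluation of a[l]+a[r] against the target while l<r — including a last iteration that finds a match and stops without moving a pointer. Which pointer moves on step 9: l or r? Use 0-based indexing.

[0,12] -6+39=33 <59 → l++
[1,12] -4+39=35 <59 → l++
[2,12] 9+39=48 <59 → l++
[3,12] 11+39=50 <59 → l++
[4,12] 13+39=52 <59 → l++
[5,12] 18+39=57 <59 → l++
[6,12] 19+39=58 <59 → l++
[7,12] 27+39=66 >59 → r--
[7,11] 27+35=62 >59 → r--

r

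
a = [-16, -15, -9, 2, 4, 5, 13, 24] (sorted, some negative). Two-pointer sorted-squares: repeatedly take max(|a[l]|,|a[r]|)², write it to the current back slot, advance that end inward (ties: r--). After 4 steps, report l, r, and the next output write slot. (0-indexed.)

l=2, r=5, next write slot=3

l=0 r=7: |-16|<=|24| out[7]=576, r--
l=0 r=6: |-16|>|13| out[6]=256, l++
l=1 r=6: |-15|>|13| out[5]=225, l++
l=2 r=6: |-9|<=|13| out[4]=169, r--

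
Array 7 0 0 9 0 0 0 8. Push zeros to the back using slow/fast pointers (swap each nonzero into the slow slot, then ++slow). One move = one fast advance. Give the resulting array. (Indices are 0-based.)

[7, 9, 8, 0, 0, 0, 0, 0]

(s=0,f=0) a[fast]=7≠0 swap→a[0]=7 → slow++,fast++
(s=1,f=1) a[fast]=0 → fast++
(s=1,f=2) a[fast]=0 → fast++
(s=1,f=3) a[fast]=9≠0 swap→a[1]=9 → slow++,fast++
(s=2,f=4) a[fast]=0 → fast++
(s=2,f=5) a[fast]=0 → fast++
(s=2,f=6) a[fast]=0 → fast++
(s=2,f=7) a[fast]=8≠0 swap→a[2]=8 → slow++,fast++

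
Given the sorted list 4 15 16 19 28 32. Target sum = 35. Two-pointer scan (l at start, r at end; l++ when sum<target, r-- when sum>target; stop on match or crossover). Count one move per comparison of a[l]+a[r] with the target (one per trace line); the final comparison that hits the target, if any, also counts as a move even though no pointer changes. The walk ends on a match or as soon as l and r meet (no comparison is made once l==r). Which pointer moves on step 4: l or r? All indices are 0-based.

l

[0,5] 4+32=36 >35 → r--
[0,4] 4+28=32 <35 → l++
[1,4] 15+28=43 >35 → r--
[1,3] 15+19=34 <35 → l++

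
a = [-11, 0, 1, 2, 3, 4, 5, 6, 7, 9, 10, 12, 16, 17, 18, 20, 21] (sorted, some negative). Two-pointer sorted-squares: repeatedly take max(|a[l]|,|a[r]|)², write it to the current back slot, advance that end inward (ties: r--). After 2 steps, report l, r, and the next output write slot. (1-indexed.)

l=1 r=17: |-11|<=|21| out[17]=441, r--
l=1 r=16: |-11|<=|20| out[16]=400, r--

l=1, r=15, next write slot=15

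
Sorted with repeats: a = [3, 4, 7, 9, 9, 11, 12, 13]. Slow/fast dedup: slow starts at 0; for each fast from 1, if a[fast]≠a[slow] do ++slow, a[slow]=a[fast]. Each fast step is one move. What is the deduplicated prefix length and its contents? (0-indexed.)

length 7; prefix = [3, 4, 7, 9, 11, 12, 13]

(s=0,f=1) a[fast]=4≠a[slow]=3 write a[1]=4 → slow++,fast++
(s=1,f=2) a[fast]=7≠a[slow]=4 write a[2]=7 → slow++,fast++
(s=2,f=3) a[fast]=9≠a[slow]=7 write a[3]=9 → slow++,fast++
(s=3,f=4) a[fast]=9=a[slow] dup → fast++
(s=3,f=5) a[fast]=11≠a[slow]=9 write a[4]=11 → slow++,fast++
(s=4,f=6) a[fast]=12≠a[slow]=11 write a[5]=12 → slow++,fast++
(s=5,f=7) a[fast]=13≠a[slow]=12 write a[6]=13 → slow++,fast++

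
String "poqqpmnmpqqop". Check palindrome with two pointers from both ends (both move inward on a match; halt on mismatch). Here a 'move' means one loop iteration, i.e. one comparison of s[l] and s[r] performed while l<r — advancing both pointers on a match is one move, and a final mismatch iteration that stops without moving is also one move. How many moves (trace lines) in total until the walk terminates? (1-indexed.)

6 moves

l=1 r=13: 'p'=='p', l++,r--
l=2 r=12: 'o'=='o', l++,r--
l=3 r=11: 'q'=='q', l++,r--
l=4 r=10: 'q'=='q', l++,r--
l=5 r=9: 'p'=='p', l++,r--
l=6 r=8: 'm'=='m', l++,r--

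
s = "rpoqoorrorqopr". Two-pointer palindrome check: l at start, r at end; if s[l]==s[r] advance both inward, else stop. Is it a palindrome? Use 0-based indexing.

not a palindrome (mismatch at 4,9)

l=0 r=13: 'r'=='r', l++,r--
l=1 r=12: 'p'=='p', l++,r--
l=2 r=11: 'o'=='o', l++,r--
l=3 r=10: 'q'=='q', l++,r--
l=4 r=9: 'o'!='r', stop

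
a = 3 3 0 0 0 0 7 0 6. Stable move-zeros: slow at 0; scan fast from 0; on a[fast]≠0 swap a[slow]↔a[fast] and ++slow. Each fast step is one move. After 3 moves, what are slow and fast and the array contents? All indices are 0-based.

slow=2, fast=3, a=[3, 3, 0, 0, 0, 0, 7, 0, 6]

(s=0,f=0) a[fast]=3≠0 swap→a[0]=3 → slow++,fast++
(s=1,f=1) a[fast]=3≠0 swap→a[1]=3 → slow++,fast++
(s=2,f=2) a[fast]=0 → fast++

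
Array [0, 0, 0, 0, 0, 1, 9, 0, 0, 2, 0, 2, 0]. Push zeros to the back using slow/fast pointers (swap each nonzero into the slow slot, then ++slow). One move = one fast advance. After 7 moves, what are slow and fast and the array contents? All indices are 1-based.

(s=1,f=1) a[fast]=0 → fast++
(s=1,f=2) a[fast]=0 → fast++
(s=1,f=3) a[fast]=0 → fast++
(s=1,f=4) a[fast]=0 → fast++
(s=1,f=5) a[fast]=0 → fast++
(s=1,f=6) a[fast]=1≠0 swap→a[1]=1 → slow++,fast++
(s=2,f=7) a[fast]=9≠0 swap→a[2]=9 → slow++,fast++

slow=3, fast=8, a=[1, 9, 0, 0, 0, 0, 0, 0, 0, 2, 0, 2, 0]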